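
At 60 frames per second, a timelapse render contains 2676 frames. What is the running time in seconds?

Running time = 2676 / (60) = 44.6 s.

44.6 seconds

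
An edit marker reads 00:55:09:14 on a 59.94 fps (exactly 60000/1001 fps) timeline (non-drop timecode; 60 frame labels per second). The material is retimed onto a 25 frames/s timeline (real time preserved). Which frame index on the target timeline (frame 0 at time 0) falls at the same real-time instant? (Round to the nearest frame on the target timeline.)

frame 82814

Source frame index: (0×3600 + 55×60 + 9) × 60 + 14 = 198554.
Real time: 198554 / (60000/1001) = 99376277/30000 s.
Target frame: (99376277/30000) × (25) = 99376277/1200 ≈ 82813.564 → 82814.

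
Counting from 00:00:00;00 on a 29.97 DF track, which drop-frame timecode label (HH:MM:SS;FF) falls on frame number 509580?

Each 10-minute DF block holds 10 × 60 × 30 − 9 × 2 = 17982 frames. 509580 ÷ 17982 → 28 full blocks, remainder 6084.
Within the partial block the first minute is 1800 frames and each further minute 1798, so 3 further minute boundaries passed. Total skipped labels = 18 × 28 + 2 × 3 = 510.
Non-drop label index = 509580 + 510 = 510090; at 30 labels/s that is 04:43:23:00, i.e. DF 04:43:23;00.

04:43:23;00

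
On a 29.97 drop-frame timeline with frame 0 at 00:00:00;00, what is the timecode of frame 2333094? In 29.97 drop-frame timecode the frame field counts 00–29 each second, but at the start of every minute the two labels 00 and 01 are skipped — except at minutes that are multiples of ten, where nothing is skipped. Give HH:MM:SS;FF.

21:37:27;20

Each 10-minute DF block holds 10 × 60 × 30 − 9 × 2 = 17982 frames. 2333094 ÷ 17982 → 129 full blocks, remainder 13416.
Within the partial block the first minute is 1800 frames and each further minute 1798, so 7 further minute boundaries passed. Total skipped labels = 18 × 129 + 2 × 7 = 2336.
Non-drop label index = 2333094 + 2336 = 2335430; at 30 labels/s that is 21:37:27:20, i.e. DF 21:37:27;20.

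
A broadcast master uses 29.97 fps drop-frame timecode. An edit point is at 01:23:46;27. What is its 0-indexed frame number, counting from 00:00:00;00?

150657

As if non-drop at 30 labels/s: (1 × 3600 + 23 × 60 + 46) × 30 + 27 = 150807.
Minute boundaries passed: 83; those not divisible by 10: 83 − 8 = 75; dropped labels = 2 × 75 = 150.
Actual frame index = 150807 − 150 = 150657.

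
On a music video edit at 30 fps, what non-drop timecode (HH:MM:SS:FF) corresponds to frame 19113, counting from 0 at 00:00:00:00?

00:10:37:03

19113 ÷ 30 = 637 full seconds, remainder 3 frames.
637 s = 0 h 10 min 37 s.
Timecode: 00:10:37:03.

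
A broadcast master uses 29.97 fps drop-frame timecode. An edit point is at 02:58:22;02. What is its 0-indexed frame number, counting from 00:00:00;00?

320740

As if non-drop at 30 labels/s: (2 × 3600 + 58 × 60 + 22) × 30 + 2 = 321062.
Minute boundaries passed: 178; those not divisible by 10: 178 − 17 = 161; dropped labels = 2 × 161 = 322.
Actual frame index = 321062 − 322 = 320740.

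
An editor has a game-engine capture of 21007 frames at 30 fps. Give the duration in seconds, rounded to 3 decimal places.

700.233 seconds

Running time = 21007 × 1/30 = 21007/30 s ≈ 700.233 s.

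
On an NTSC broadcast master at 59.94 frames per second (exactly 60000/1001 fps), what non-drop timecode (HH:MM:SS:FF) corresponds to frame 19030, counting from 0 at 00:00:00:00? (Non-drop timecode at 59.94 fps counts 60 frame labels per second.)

00:05:17:10

19030 ÷ 60 = 317 full seconds, remainder 10 frames.
317 s = 0 h 5 min 17 s.
Timecode: 00:05:17:10.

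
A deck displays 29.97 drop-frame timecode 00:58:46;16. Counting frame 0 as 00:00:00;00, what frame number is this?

105690

Complete 10-minute blocks: 5, each 17982 frames → 89910.
Remaining 8 whole minutes in the current block: 1800 + 7 × 1798 = 14386 frames.
Within the current minute: 46 × 30 + 16 − 2 = 1394 (labels ;00/;01 skipped at this minute). Total = 89910 + 14386 + 1394 = 105690.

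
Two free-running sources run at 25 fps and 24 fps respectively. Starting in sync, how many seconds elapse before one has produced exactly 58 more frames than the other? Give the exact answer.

The gap grows by |24 − 25| = 1 frame per second.
Time for a 58-frame gap: 58 ÷ (1) = 58 s.

58 seconds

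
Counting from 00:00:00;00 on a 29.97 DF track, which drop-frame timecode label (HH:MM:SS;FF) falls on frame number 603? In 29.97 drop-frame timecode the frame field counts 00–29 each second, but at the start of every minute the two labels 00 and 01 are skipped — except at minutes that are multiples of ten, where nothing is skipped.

Ten DF minutes hold 17982 frames, so frame 603 lies in block 0 (frames 0–17981) with 603 frames into that block.
The block's first minute is 1800 frames and the rest 1798 each; 603 frames reaches minute 0, so 0 × 18 + 0 × 2 = 0 labels have been skipped so far.
Adding those back, label number 603 + 0 = 603 at 30 labels/s is 20 s + 3 f = 0 h 0 min 20 s frame 3, i.e. 00:00:20;03.

00:00:20;03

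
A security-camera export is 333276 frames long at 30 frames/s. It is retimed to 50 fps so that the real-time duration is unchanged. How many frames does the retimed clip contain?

555460 frames

Target frames = source frames × (target rate / source rate) = 333276 × (50)/(30) = 333276 × 5/3 = 555460.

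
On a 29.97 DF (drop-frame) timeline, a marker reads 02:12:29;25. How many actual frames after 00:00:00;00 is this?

As if non-drop at 30 labels/s: (2 × 3600 + 12 × 60 + 29) × 30 + 25 = 238495.
Minute boundaries passed: 132; those not divisible by 10: 132 − 13 = 119; dropped labels = 2 × 119 = 238.
Actual frame index = 238495 − 238 = 238257.

238257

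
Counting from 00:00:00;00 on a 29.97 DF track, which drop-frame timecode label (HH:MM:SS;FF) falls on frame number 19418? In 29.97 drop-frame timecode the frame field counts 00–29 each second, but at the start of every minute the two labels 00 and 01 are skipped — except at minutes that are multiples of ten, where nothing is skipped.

00:10:47;26

Ten DF minutes hold 17982 frames, so frame 19418 lies in block 1 (frames 17982–35963) with 1436 frames into that block.
The block's first minute is 1800 frames and the rest 1798 each; 1436 frames reaches minute 0, so 1 × 18 + 0 × 2 = 18 labels have been skipped so far.
Adding those back, label number 19418 + 18 = 19436 at 30 labels/s is 647 s + 26 f = 0 h 10 min 47 s frame 26, i.e. 00:10:47;26.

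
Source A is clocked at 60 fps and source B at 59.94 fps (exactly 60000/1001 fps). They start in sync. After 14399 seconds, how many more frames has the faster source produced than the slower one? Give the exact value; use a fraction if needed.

A emits 60 × 14399 = 863940 frames; B emits 60000/1001 × 14399 = 11220000/13.
Difference = 11220/13 frames (≈ 863.0769); B is behind A.

11220/13 frames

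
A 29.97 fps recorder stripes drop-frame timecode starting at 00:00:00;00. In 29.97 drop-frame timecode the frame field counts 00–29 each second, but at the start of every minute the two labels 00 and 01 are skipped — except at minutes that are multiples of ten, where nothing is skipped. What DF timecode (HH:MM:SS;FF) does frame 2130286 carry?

Each 10-minute DF block holds 10 × 60 × 30 − 9 × 2 = 17982 frames. 2130286 ÷ 17982 → 118 full blocks, remainder 8410.
Within the partial block the first minute is 1800 frames and each further minute 1798, so 4 further minute boundaries passed. Total skipped labels = 18 × 118 + 2 × 4 = 2132.
Non-drop label index = 2130286 + 2132 = 2132418; at 30 labels/s that is 19:44:40:18, i.e. DF 19:44:40;18.

19:44:40;18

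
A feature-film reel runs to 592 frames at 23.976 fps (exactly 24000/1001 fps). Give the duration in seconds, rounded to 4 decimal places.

24.6913 seconds

Running time = 592 × 1001/24000 = 37037/1500 s ≈ 24.6913 s.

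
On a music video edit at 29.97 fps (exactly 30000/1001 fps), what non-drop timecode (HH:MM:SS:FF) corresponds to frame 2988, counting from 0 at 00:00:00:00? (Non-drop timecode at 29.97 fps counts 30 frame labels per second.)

00:01:39:18

2988 ÷ 30 = 99 full seconds, remainder 18 frames.
99 s = 0 h 1 min 39 s.
Timecode: 00:01:39:18.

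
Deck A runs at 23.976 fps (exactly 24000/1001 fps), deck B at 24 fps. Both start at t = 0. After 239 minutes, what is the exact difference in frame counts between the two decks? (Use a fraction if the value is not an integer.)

344160/1001 frames

239 min = 14340 s.
A emits 24000/1001 × 14340 = 344160000/1001 frames; B emits 24 × 14340 = 344160.
Difference = 344160/1001 frames (≈ 343.8162); B is ahead of A.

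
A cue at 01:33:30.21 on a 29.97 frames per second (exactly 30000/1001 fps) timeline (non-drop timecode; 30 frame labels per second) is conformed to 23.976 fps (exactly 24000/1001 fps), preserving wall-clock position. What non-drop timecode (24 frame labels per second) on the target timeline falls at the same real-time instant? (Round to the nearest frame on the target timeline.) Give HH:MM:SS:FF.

Source frame index: (1×3600 + 33×60 + 30) × 30 + 21 = 168321.
Real time: 168321 / (30000/1001) = 56163107/10000 s.
Target frame: (56163107/10000) × (24000/1001) = 673284/5 ≈ 134656.800 → 134657.
At 24 labels/s: frame 134657 → 01:33:30:17.

01:33:30:17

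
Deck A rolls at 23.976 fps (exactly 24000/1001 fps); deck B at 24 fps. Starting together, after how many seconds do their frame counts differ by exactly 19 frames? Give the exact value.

The gap grows by |24 − 24000/1001| = 24/1001 frames per second.
Time for a 19-frame gap: 19 ÷ (24/1001) = 19019/24 s.

19019/24 seconds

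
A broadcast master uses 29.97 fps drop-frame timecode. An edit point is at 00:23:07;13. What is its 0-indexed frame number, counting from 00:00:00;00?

As if non-drop at 30 labels/s: (0 × 3600 + 23 × 60 + 7) × 30 + 13 = 41623.
Minute boundaries passed: 23; those not divisible by 10: 23 − 2 = 21; dropped labels = 2 × 21 = 42.
Actual frame index = 41623 − 42 = 41581.

41581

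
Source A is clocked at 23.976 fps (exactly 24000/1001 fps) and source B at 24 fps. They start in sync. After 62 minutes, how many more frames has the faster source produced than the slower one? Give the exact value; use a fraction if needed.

62 min = 3720 s.
A emits 24000/1001 × 3720 = 89280000/1001 frames; B emits 24 × 3720 = 89280.
Difference = 89280/1001 frames (≈ 89.1908); B is ahead of A.

89280/1001 frames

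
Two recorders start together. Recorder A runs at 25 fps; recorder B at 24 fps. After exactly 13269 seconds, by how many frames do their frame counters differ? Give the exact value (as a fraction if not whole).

13269 frames

A emits 25 × 13269 = 331725 frames; B emits 24 × 13269 = 318456.
Difference = 13269 frames; B is behind A.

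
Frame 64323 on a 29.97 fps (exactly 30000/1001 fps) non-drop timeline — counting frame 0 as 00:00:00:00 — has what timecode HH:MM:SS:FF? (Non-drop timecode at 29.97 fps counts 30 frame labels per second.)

64323 ÷ 30 = 2144 full seconds, remainder 3 frames.
2144 s = 0 h 35 min 44 s.
Timecode: 00:35:44:03.

00:35:44:03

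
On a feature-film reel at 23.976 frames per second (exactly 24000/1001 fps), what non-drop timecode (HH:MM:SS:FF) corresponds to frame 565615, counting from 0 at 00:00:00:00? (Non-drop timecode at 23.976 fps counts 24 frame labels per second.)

565615 ÷ 24 = 23567 full seconds, remainder 7 frames.
23567 s = 6 h 32 min 47 s.
Timecode: 06:32:47:07.

06:32:47:07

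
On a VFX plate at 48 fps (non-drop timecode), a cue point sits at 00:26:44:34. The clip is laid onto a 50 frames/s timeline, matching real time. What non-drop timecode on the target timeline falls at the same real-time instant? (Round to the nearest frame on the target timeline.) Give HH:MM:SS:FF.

Source frame index: (0×3600 + 26×60 + 44) × 48 + 34 = 77026.
Real time: 77026 / (48) = 38513/24 s.
Target frame: (38513/24) × (50) = 962825/12 ≈ 80235.417 → 80235.
At 50 labels/s: frame 80235 → 00:26:44:35.

00:26:44:35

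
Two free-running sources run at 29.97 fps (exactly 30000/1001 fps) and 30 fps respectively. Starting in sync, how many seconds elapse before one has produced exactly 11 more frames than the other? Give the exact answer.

The gap grows by |30 − 30000/1001| = 30/1001 frames per second.
Time for a 11-frame gap: 11 ÷ (30/1001) = 11011/30 s.

11011/30 seconds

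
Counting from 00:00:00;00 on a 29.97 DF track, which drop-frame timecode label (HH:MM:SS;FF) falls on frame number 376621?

Each 10-minute DF block holds 10 × 60 × 30 − 9 × 2 = 17982 frames. 376621 ÷ 17982 → 20 full blocks, remainder 16981.
Within the partial block the first minute is 1800 frames and each further minute 1798, so 9 further minute boundaries passed. Total skipped labels = 18 × 20 + 2 × 9 = 378.
Non-drop label index = 376621 + 378 = 376999; at 30 labels/s that is 03:29:26:19, i.e. DF 03:29:26;19.

03:29:26;19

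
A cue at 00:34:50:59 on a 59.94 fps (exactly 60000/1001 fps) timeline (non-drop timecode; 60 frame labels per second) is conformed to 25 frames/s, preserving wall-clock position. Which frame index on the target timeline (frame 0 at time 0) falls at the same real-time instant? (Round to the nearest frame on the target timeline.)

frame 52327

Source frame index: (0×3600 + 34×60 + 50) × 60 + 59 = 125459.
Real time: 125459 / (60000/1001) = 125584459/60000 s.
Target frame: (125584459/60000) × (25) = 125584459/2400 ≈ 52326.858 → 52327.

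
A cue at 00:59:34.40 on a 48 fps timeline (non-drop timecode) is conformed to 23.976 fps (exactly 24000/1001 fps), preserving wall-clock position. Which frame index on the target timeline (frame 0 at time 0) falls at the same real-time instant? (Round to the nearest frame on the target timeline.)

frame 85710

Source frame index: (0×3600 + 59×60 + 34) × 48 + 40 = 171592.
Real time: 171592 / (48) = 21449/6 s.
Target frame: (21449/6) × (24000/1001) = 85796000/1001 ≈ 85710.290 → 85710.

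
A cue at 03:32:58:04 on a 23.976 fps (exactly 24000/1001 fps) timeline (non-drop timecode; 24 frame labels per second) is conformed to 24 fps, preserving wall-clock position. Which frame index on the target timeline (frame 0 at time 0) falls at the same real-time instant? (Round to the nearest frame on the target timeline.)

frame 306983

Source frame index: (3×3600 + 32×60 + 58) × 24 + 4 = 306676.
Real time: 306676 / (24000/1001) = 76745669/6000 s.
Target frame: (76745669/6000) × (24) = 76745669/250 ≈ 306982.676 → 306983.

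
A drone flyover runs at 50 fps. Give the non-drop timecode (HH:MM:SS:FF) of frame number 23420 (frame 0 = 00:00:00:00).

00:07:48:20

23420 ÷ 50 = 468 full seconds, remainder 20 frames.
468 s = 0 h 7 min 48 s.
Timecode: 00:07:48:20.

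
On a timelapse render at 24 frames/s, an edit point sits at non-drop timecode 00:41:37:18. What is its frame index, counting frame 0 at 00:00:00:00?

Total seconds to the label: (0 × 3600 + 41 × 60 + 37) = 2497.
Frame index = 2497 × 24 + 18 = 59946.

59946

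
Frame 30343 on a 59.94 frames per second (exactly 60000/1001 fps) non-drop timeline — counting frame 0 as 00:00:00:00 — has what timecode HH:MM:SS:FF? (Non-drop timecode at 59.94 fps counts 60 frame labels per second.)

30343 ÷ 60 = 505 full seconds, remainder 43 frames.
505 s = 0 h 8 min 25 s.
Timecode: 00:08:25:43.

00:08:25:43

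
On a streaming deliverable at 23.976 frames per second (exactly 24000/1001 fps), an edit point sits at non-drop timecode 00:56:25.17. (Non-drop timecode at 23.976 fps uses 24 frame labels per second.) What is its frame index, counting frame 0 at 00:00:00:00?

Total seconds to the label: (0 × 3600 + 56 × 60 + 25) = 3385.
Frame index = 3385 × 24 + 17 = 81257.

81257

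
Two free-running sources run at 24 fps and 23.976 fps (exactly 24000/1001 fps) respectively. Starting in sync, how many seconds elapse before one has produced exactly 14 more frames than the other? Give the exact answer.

The gap grows by |24000/1001 − 24| = 24/1001 frames per second.
Time for a 14-frame gap: 14 ÷ (24/1001) = 7007/12 s.

7007/12 seconds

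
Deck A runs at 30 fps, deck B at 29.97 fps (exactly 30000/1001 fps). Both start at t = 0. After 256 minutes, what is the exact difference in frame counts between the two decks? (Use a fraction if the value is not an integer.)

460800/1001 frames

256 min = 15360 s.
A emits 30 × 15360 = 460800 frames; B emits 30000/1001 × 15360 = 460800000/1001.
Difference = 460800/1001 frames (≈ 460.3397); B is behind A.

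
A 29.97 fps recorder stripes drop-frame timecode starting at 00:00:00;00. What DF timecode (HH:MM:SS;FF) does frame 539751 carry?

Ten DF minutes hold 17982 frames, so frame 539751 lies in block 30 (frames 539460–557441) with 291 frames into that block.
The block's first minute is 1800 frames and the rest 1798 each; 291 frames reaches minute 0, so 30 × 18 + 0 × 2 = 540 labels have been skipped so far.
Adding those back, label number 539751 + 540 = 540291 at 30 labels/s is 18009 s + 21 f = 5 h 0 min 9 s frame 21, i.e. 05:00:09;21.

05:00:09;21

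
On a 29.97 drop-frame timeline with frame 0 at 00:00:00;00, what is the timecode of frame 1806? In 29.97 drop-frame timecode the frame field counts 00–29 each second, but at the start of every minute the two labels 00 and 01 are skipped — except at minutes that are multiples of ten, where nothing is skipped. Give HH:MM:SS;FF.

00:01:00;08

Each 10-minute DF block holds 10 × 60 × 30 − 9 × 2 = 17982 frames. 1806 ÷ 17982 → 0 full blocks, remainder 1806.
Within the partial block the first minute is 1800 frames and each further minute 1798, so 1 further minute boundary passed. Total skipped labels = 18 × 0 + 2 × 1 = 2.
Non-drop label index = 1806 + 2 = 1808; at 30 labels/s that is 00:01:00:08, i.e. DF 00:01:00;08.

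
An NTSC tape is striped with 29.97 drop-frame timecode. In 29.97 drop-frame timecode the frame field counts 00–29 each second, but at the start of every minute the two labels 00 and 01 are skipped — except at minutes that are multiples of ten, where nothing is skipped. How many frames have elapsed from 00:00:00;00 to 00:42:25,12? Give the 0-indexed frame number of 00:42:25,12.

Complete 10-minute blocks: 4, each 17982 frames → 71928.
Remaining 2 whole minutes in the current block: 1800 + 1 × 1798 = 3598 frames.
Within the current minute: 25 × 30 + 12 − 2 = 760 (labels ;00/;01 skipped at this minute). Total = 71928 + 3598 + 760 = 76286.

76286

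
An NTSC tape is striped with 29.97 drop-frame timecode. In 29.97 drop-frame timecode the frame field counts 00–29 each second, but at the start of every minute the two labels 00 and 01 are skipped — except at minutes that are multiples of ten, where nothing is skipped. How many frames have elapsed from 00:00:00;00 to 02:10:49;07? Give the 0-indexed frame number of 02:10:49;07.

235243

As if non-drop at 30 labels/s: (2 × 3600 + 10 × 60 + 49) × 30 + 7 = 235477.
Minute boundaries passed: 130; those not divisible by 10: 130 − 13 = 117; dropped labels = 2 × 117 = 234.
Actual frame index = 235477 − 234 = 235243.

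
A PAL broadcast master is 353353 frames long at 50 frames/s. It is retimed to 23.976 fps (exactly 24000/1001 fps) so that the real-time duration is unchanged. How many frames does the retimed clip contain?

169440 frames

Target frames = source frames × (target rate / source rate) = 353353 × (24000/1001)/(50) = 353353 × 480/1001 = 169440.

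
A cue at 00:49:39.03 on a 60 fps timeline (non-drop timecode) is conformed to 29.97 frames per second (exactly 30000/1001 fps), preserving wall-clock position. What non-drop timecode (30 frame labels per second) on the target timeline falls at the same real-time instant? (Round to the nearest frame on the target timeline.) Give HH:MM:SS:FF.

00:49:36:02

Source frame index: (0×3600 + 49×60 + 39) × 60 + 3 = 178743.
Real time: 178743 / (60) = 59581/20 s.
Target frame: (59581/20) × (30000/1001) = 89371500/1001 ≈ 89282.218 → 89282.
At 30 labels/s: frame 89282 → 00:49:36:02.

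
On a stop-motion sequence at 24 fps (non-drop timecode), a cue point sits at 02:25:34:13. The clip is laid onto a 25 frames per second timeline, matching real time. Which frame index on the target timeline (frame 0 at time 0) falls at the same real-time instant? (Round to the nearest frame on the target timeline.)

frame 218364

Source frame index: (2×3600 + 25×60 + 34) × 24 + 13 = 209629.
Real time: 209629 / (24) = 209629/24 s.
Target frame: (209629/24) × (25) = 5240725/24 ≈ 218363.542 → 218364.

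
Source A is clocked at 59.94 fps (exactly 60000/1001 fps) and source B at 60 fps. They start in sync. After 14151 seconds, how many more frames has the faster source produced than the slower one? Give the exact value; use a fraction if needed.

A emits 60000/1001 × 14151 = 849060000/1001 frames; B emits 60 × 14151 = 849060.
Difference = 849060/1001 frames (≈ 848.2118); B is ahead of A.

849060/1001 frames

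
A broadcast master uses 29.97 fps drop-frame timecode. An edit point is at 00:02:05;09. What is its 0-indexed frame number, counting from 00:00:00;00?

3755

Complete 10-minute blocks: 0, each 17982 frames → 0.
Remaining 2 whole minutes in the current block: 1800 + 1 × 1798 = 3598 frames.
Within the current minute: 5 × 30 + 9 − 2 = 157 (labels ;00/;01 skipped at this minute). Total = 0 + 3598 + 157 = 3755.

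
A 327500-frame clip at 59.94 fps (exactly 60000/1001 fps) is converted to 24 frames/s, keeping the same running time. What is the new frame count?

131131 frames

Target frames = source frames × (target rate / source rate) = 327500 × (24)/(60000/1001) = 327500 × 1001/2500 = 131131.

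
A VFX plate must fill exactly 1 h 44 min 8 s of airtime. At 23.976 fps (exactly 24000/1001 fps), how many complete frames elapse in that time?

149802 frames

1 h 44 min 8 s = 6248 s.
Frames = 6248 × 24000/1001 = 13632000/91 ≈ 149802.1978.
Complete frames: 149802.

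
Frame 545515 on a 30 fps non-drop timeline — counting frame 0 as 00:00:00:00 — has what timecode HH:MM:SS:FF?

05:03:03:25

545515 ÷ 30 = 18183 full seconds, remainder 25 frames.
18183 s = 5 h 3 min 3 s.
Timecode: 05:03:03:25.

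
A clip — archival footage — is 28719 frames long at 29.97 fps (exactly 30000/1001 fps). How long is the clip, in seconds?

Running time = 28719 / (30000/1001) = 958.2573 s.

958.2573 seconds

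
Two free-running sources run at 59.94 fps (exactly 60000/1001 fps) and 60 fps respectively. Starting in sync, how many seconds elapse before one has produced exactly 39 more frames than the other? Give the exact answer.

The gap grows by |60 − 60000/1001| = 60/1001 frames per second.
Time for a 39-frame gap: 39 ÷ (60/1001) = 650.65 s.

650.65 seconds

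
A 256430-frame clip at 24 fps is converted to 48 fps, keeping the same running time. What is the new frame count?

512860 frames

Target frames = source frames × (target rate / source rate) = 256430 × (48)/(24) = 256430 × 2 = 512860.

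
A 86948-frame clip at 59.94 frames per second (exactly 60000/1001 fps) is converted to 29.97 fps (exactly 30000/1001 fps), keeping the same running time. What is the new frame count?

43474 frames

Target frames = source frames × (target rate / source rate) = 86948 × (30000/1001)/(60000/1001) = 86948 × 1/2 = 43474.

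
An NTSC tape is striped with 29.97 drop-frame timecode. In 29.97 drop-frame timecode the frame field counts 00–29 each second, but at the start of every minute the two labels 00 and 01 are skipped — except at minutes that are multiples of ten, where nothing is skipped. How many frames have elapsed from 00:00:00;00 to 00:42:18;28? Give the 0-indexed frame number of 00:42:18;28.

76092

As if non-drop at 30 labels/s: (0 × 3600 + 42 × 60 + 18) × 30 + 28 = 76168.
Minute boundaries passed: 42; those not divisible by 10: 42 − 4 = 38; dropped labels = 2 × 38 = 76.
Actual frame index = 76168 − 76 = 76092.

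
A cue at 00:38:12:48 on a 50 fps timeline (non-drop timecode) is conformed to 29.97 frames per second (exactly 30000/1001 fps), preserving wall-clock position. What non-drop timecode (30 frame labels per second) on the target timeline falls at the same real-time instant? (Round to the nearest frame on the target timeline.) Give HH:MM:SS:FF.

Source frame index: (0×3600 + 38×60 + 12) × 50 + 48 = 114648.
Real time: 114648 / (50) = 57324/25 s.
Target frame: (57324/25) × (30000/1001) = 68788800/1001 ≈ 68720.080 → 68720.
At 30 labels/s: frame 68720 → 00:38:10:20.

00:38:10:20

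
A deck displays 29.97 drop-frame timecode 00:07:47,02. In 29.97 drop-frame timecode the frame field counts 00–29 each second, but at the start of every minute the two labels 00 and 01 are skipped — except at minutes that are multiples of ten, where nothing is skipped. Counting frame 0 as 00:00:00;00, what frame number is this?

As if non-drop at 30 labels/s: (0 × 3600 + 7 × 60 + 47) × 30 + 2 = 14012.
Minute boundaries passed: 7; those not divisible by 10: 7 − 0 = 7; dropped labels = 2 × 7 = 14.
Actual frame index = 14012 − 14 = 13998.

13998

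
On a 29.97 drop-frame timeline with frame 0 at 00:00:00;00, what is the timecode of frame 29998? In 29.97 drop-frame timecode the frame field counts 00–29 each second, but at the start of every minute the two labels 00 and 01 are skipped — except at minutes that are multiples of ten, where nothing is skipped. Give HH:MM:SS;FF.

Each 10-minute DF block holds 10 × 60 × 30 − 9 × 2 = 17982 frames. 29998 ÷ 17982 → 1 full block, remainder 12016.
Within the partial block the first minute is 1800 frames and each further minute 1798, so 6 further minute boundaries passed. Total skipped labels = 18 × 1 + 2 × 6 = 30.
Non-drop label index = 29998 + 30 = 30028; at 30 labels/s that is 00:16:40:28, i.e. DF 00:16:40;28.

00:16:40;28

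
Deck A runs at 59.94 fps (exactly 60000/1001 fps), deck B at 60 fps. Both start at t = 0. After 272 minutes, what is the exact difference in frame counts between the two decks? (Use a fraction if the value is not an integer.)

979200/1001 frames

272 min = 16320 s.
A emits 60000/1001 × 16320 = 979200000/1001 frames; B emits 60 × 16320 = 979200.
Difference = 979200/1001 frames (≈ 978.2218); B is ahead of A.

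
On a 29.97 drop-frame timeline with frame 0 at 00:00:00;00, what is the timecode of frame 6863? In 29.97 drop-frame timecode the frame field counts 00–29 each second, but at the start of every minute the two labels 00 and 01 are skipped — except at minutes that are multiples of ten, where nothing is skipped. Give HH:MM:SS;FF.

Ten DF minutes hold 17982 frames, so frame 6863 lies in block 0 (frames 0–17981) with 6863 frames into that block.
The block's first minute is 1800 frames and the rest 1798 each; 6863 frames reaches minute 3, so 0 × 18 + 3 × 2 = 6 labels have been skipped so far.
Adding those back, label number 6863 + 6 = 6869 at 30 labels/s is 228 s + 29 f = 0 h 3 min 48 s frame 29, i.e. 00:03:48;29.

00:03:48;29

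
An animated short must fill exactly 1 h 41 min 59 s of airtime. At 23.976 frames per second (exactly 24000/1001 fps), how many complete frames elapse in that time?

146709 frames

1 h 41 min 59 s = 6119 s.
Frames = 6119 × 24000/1001 = 146856000/1001 ≈ 146709.2907.
Complete frames: 146709.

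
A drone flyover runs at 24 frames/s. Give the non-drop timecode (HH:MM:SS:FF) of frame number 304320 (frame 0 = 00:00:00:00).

03:31:20:00

304320 ÷ 24 = 12680 full seconds, remainder 0 frames.
12680 s = 3 h 31 min 20 s.
Timecode: 03:31:20:00.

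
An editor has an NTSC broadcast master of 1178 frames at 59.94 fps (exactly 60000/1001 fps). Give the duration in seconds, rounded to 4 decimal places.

19.6530 seconds

Running time = 1178 × 1001/60000 = 589589/30000 s ≈ 19.6530 s.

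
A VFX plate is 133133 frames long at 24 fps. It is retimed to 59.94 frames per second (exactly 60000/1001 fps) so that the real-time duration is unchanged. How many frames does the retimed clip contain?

Target frames = source frames × (target rate / source rate) = 133133 × (60000/1001)/(24) = 133133 × 2500/1001 = 332500.

332500 frames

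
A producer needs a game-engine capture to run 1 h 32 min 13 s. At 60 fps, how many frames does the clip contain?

1 h 32 min 13 s = 5533 s.
Frames = 5533 × 60 = 331980.

331980 frames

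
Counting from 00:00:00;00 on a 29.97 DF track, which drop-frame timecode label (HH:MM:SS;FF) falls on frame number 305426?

Ten DF minutes hold 17982 frames, so frame 305426 lies in block 16 (frames 287712–305693) with 17714 frames into that block.
The block's first minute is 1800 frames and the rest 1798 each; 17714 frames reaches minute 9, so 16 × 18 + 9 × 2 = 306 labels have been skipped so far.
Adding those back, label number 305426 + 306 = 305732 at 30 labels/s is 10191 s + 2 f = 2 h 49 min 51 s frame 2, i.e. 02:49:51;02.

02:49:51;02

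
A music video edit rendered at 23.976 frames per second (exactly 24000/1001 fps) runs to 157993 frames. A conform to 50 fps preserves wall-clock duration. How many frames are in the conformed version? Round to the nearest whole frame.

329481 frames

Frames at target rate = 157993 × (50) / (24000/1001) = 158150993/480 ≈ 329481.235.
Nearest whole frame: 329481.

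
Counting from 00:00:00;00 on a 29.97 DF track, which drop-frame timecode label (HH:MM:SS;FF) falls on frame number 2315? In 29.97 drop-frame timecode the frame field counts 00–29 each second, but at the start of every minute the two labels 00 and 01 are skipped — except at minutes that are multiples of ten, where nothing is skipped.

Ten DF minutes hold 17982 frames, so frame 2315 lies in block 0 (frames 0–17981) with 2315 frames into that block.
The block's first minute is 1800 frames and the rest 1798 each; 2315 frames reaches minute 1, so 0 × 18 + 1 × 2 = 2 labels have been skipped so far.
Adding those back, label number 2315 + 2 = 2317 at 30 labels/s is 77 s + 7 f = 0 h 1 min 17 s frame 7, i.e. 00:01:17;07.

00:01:17;07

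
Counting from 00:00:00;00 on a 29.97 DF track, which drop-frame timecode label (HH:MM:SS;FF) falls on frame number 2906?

Each 10-minute DF block holds 10 × 60 × 30 − 9 × 2 = 17982 frames. 2906 ÷ 17982 → 0 full blocks, remainder 2906.
Within the partial block the first minute is 1800 frames and each further minute 1798, so 1 further minute boundary passed. Total skipped labels = 18 × 0 + 2 × 1 = 2.
Non-drop label index = 2906 + 2 = 2908; at 30 labels/s that is 00:01:36:28, i.e. DF 00:01:36;28.

00:01:36;28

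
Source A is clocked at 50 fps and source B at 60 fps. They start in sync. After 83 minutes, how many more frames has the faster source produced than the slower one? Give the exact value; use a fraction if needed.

83 min = 4980 s.
A emits 50 × 4980 = 249000 frames; B emits 60 × 4980 = 298800.
Difference = 49800 frames; B is ahead of A.

49800 frames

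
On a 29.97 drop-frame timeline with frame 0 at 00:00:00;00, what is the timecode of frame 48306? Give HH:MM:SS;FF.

Each 10-minute DF block holds 10 × 60 × 30 − 9 × 2 = 17982 frames. 48306 ÷ 17982 → 2 full blocks, remainder 12342.
Within the partial block the first minute is 1800 frames and each further minute 1798, so 6 further minute boundaries passed. Total skipped labels = 18 × 2 + 2 × 6 = 48.
Non-drop label index = 48306 + 48 = 48354; at 30 labels/s that is 00:26:51:24, i.e. DF 00:26:51;24.

00:26:51;24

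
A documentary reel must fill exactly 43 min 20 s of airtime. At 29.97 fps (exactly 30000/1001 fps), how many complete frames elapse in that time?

77922 frames

43 min 20 s = 2600 s.
Frames = 2600 × 30000/1001 = 6000000/77 ≈ 77922.0779.
Complete frames: 77922.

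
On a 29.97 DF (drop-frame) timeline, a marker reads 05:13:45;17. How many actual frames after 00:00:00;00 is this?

As if non-drop at 30 labels/s: (5 × 3600 + 13 × 60 + 45) × 30 + 17 = 564767.
Minute boundaries passed: 313; those not divisible by 10: 313 − 31 = 282; dropped labels = 2 × 282 = 564.
Actual frame index = 564767 − 564 = 564203.

564203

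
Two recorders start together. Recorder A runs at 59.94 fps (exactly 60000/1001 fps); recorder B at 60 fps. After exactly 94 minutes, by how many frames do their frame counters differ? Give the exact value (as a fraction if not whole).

94 min = 5640 s.
A emits 60000/1001 × 5640 = 338400000/1001 frames; B emits 60 × 5640 = 338400.
Difference = 338400/1001 frames (≈ 338.0619); B is ahead of A.

338400/1001 frames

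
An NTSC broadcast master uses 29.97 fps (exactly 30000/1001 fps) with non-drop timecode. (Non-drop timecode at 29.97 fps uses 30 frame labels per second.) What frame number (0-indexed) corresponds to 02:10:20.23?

Total seconds to the label: (2 × 3600 + 10 × 60 + 20) = 7820.
Frame index = 7820 × 30 + 23 = 234623.

frame 234623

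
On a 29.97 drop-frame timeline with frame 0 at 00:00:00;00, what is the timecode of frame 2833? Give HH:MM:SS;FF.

00:01:34;15

Ten DF minutes hold 17982 frames, so frame 2833 lies in block 0 (frames 0–17981) with 2833 frames into that block.
The block's first minute is 1800 frames and the rest 1798 each; 2833 frames reaches minute 1, so 0 × 18 + 1 × 2 = 2 labels have been skipped so far.
Adding those back, label number 2833 + 2 = 2835 at 30 labels/s is 94 s + 15 f = 0 h 1 min 34 s frame 15, i.e. 00:01:34;15.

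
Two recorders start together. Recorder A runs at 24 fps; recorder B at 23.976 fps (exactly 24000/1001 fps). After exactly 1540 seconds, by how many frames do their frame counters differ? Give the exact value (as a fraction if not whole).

480/13 frames

A emits 24 × 1540 = 36960 frames; B emits 24000/1001 × 1540 = 480000/13.
Difference = 480/13 frames (≈ 36.9231); B is behind A.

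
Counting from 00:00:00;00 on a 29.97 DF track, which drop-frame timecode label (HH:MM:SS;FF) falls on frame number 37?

00:00:01;07

Ten DF minutes hold 17982 frames, so frame 37 lies in block 0 (frames 0–17981) with 37 frames into that block.
The block's first minute is 1800 frames and the rest 1798 each; 37 frames reaches minute 0, so 0 × 18 + 0 × 2 = 0 labels have been skipped so far.
Adding those back, label number 37 + 0 = 37 at 30 labels/s is 1 s + 7 f = 0 h 0 min 1 s frame 7, i.e. 00:00:01;07.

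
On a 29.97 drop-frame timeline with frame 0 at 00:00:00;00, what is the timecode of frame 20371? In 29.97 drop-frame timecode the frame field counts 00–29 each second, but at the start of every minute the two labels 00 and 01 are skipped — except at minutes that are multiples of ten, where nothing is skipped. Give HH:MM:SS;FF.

00:11:19;21

Each 10-minute DF block holds 10 × 60 × 30 − 9 × 2 = 17982 frames. 20371 ÷ 17982 → 1 full block, remainder 2389.
Within the partial block the first minute is 1800 frames and each further minute 1798, so 1 further minute boundary passed. Total skipped labels = 18 × 1 + 2 × 1 = 20.
Non-drop label index = 20371 + 20 = 20391; at 30 labels/s that is 00:11:19:21, i.e. DF 00:11:19;21.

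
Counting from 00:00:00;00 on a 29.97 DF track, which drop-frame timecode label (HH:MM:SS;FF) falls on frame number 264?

00:00:08;24

Ten DF minutes hold 17982 frames, so frame 264 lies in block 0 (frames 0–17981) with 264 frames into that block.
The block's first minute is 1800 frames and the rest 1798 each; 264 frames reaches minute 0, so 0 × 18 + 0 × 2 = 0 labels have been skipped so far.
Adding those back, label number 264 + 0 = 264 at 30 labels/s is 8 s + 24 f = 0 h 0 min 8 s frame 24, i.e. 00:00:08;24.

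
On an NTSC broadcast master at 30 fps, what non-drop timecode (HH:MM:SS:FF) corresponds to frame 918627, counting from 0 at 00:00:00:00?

08:30:20:27

918627 ÷ 30 = 30620 full seconds, remainder 27 frames.
30620 s = 8 h 30 min 20 s.
Timecode: 08:30:20:27.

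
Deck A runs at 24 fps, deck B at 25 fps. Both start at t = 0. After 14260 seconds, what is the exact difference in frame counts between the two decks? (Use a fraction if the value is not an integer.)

A emits 24 × 14260 = 342240 frames; B emits 25 × 14260 = 356500.
Difference = 14260 frames; B is ahead of A.

14260 frames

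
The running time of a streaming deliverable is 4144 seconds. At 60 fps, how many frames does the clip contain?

248640 frames

Frames = 4144 × 60 = 248640.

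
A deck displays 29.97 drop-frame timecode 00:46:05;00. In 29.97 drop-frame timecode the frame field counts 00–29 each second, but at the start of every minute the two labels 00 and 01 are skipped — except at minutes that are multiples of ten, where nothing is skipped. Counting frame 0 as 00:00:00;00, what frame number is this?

82866

Complete 10-minute blocks: 4, each 17982 frames → 71928.
Remaining 6 whole minutes in the current block: 1800 + 5 × 1798 = 10790 frames.
Within the current minute: 5 × 30 + 0 − 2 = 148 (labels ;00/;01 skipped at this minute). Total = 71928 + 10790 + 148 = 82866.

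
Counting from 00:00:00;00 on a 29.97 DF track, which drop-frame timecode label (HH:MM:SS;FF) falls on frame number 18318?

Ten DF minutes hold 17982 frames, so frame 18318 lies in block 1 (frames 17982–35963) with 336 frames into that block.
The block's first minute is 1800 frames and the rest 1798 each; 336 frames reaches minute 0, so 1 × 18 + 0 × 2 = 18 labels have been skipped so far.
Adding those back, label number 18318 + 18 = 18336 at 30 labels/s is 611 s + 6 f = 0 h 10 min 11 s frame 6, i.e. 00:10:11;06.

00:10:11;06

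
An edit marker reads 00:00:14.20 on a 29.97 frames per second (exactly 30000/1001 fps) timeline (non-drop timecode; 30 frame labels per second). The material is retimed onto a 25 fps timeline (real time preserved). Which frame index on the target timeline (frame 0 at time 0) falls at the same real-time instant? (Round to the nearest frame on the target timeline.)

Source frame index: (0×3600 + 0×60 + 14) × 30 + 20 = 440.
Real time: 440 / (30000/1001) = 11011/750 s.
Target frame: (11011/750) × (25) = 11011/30 ≈ 367.033 → 367.

frame 367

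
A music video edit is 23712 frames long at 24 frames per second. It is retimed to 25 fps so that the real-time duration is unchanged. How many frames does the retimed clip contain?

Target frames = source frames × (target rate / source rate) = 23712 × (25)/(24) = 23712 × 25/24 = 24700.

24700 frames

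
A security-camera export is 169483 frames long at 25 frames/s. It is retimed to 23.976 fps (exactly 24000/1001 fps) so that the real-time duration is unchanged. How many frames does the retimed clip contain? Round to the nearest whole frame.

162541 frames

Frames at target rate = 169483 × (24000/1001) / (25) = 162703680/1001 ≈ 162541.139.
Nearest whole frame: 162541.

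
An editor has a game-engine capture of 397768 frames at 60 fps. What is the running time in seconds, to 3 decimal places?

6629.467 seconds

Running time = 397768 × 1/60 = 99442/15 s ≈ 6629.467 s.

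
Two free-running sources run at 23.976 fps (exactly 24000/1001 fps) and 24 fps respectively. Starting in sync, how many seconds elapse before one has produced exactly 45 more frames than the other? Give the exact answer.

The gap grows by |24 − 24000/1001| = 24/1001 frames per second.
Time for a 45-frame gap: 45 ÷ (24/1001) = 1876.875 s.

1876.875 seconds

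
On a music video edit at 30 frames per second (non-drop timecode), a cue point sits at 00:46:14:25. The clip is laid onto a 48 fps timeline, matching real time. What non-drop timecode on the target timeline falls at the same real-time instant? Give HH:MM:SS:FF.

00:46:14:40

Source frame index: (0×3600 + 46×60 + 14) × 30 + 25 = 83245.
Real time: 83245 / (30) = 16649/6 s.
Target frame: (16649/6) × (48) = 133192.
At 48 labels/s: frame 133192 → 00:46:14:40.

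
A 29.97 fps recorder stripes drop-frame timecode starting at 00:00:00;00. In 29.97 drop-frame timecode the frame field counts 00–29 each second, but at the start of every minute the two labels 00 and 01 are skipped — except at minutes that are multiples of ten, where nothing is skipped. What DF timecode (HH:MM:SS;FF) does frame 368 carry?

Ten DF minutes hold 17982 frames, so frame 368 lies in block 0 (frames 0–17981) with 368 frames into that block.
The block's first minute is 1800 frames and the rest 1798 each; 368 frames reaches minute 0, so 0 × 18 + 0 × 2 = 0 labels have been skipped so far.
Adding those back, label number 368 + 0 = 368 at 30 labels/s is 12 s + 8 f = 0 h 0 min 12 s frame 8, i.e. 00:00:12;08.

00:00:12;08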